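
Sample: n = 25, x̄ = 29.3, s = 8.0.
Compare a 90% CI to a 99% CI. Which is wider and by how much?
99% CI is wider by 3.47

df = 24
90% CI: t* = 1.711, (26.56, 32.04), width = 2 · t* · s/√n = 5.48
99% CI: t* = 2.797, (24.82, 33.78), width = 2 · t* · s/√n = 8.95

The 99% CI is wider by 8.95 - 5.48 = 3.47.
Higher confidence requires a wider interval.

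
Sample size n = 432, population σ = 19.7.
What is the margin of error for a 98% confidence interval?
Margin of error = 2.20

Margin of error = z* · σ/√n
= 2.326 · 19.7/√432
= 2.326 · 19.7/20.7846
= 2.20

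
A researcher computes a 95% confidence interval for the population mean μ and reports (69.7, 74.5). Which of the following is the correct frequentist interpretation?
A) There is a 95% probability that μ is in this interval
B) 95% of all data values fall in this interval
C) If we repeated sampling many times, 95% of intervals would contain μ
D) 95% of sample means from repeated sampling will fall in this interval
C

A) Wrong — μ is fixed; the randomness lives in the interval, not in μ.
B) Wrong — a CI is about the parameter μ, not individual data values.
C) Correct — this is the frequentist long-run coverage interpretation.
D) Wrong — coverage applies to intervals containing μ, not to future x̄ values.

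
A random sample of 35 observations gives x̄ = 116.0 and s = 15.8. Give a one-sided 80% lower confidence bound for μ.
μ ≥ 113.72

Lower bound (one-sided):
t* = 0.852 (one-sided for 80%)
Lower bound = x̄ - t* · s/√n = 116.0 - 0.852 · 15.8/√35 = 113.72

We are 80% confident that μ ≥ 113.72.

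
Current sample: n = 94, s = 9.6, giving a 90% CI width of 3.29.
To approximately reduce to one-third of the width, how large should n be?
n ≈ 846

CI width ∝ 1/√n
To reduce width by factor 3, need √n to grow by 3 → need 3² = 9 times as many samples.

Current: n = 94, width = 3.29
New: n = 846, width ≈ 1.09

Width reduced by factor of 3.29/1.09 = 3.02.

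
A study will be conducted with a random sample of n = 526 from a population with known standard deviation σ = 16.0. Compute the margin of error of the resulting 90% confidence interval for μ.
Margin of error = 1.15

Margin of error = z* · σ/√n
= 1.645 · 16.0/√526
= 1.645 · 16.0/22.9347
= 1.15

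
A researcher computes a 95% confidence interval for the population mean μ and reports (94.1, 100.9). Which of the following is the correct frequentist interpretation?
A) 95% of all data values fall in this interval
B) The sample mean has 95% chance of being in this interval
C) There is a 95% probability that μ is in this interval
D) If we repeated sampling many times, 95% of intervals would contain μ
D

A) Wrong — a CI is about the parameter μ, not individual data values.
B) Wrong — x̄ is observed and sits in the interval by construction.
C) Wrong — μ is fixed; the randomness lives in the interval, not in μ.
D) Correct — this is the frequentist long-run coverage interpretation.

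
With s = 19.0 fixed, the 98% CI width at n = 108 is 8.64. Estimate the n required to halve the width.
n ≈ 432

CI width ∝ 1/√n
To reduce width by factor 2, need √n to grow by 2 → need 2² = 4 times as many samples.

Current: n = 108, width = 8.64
New: n = 432, width ≈ 4.27

Width reduced by factor of 8.64/4.27 = 2.02.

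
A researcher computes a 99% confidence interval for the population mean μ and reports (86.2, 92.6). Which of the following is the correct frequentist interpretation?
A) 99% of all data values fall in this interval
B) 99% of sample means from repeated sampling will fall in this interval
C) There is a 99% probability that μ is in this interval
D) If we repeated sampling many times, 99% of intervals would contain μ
D

A) Wrong — a CI is about the parameter μ, not individual data values.
B) Wrong — coverage applies to intervals containing μ, not to future x̄ values.
C) Wrong — μ is fixed; the randomness lives in the interval, not in μ.
D) Correct — this is the frequentist long-run coverage interpretation.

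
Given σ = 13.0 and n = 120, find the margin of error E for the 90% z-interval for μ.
Margin of error = 1.95

Margin of error = z* · σ/√n
= 1.645 · 13.0/√120
= 1.645 · 13.0/10.9545
= 1.95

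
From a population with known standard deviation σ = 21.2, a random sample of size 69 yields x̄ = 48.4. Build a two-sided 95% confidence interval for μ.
(43.40, 53.40)

z-interval (σ known):
z* = 1.960 for 95% confidence

Margin of error = z* · σ/√n = 1.960 · 21.2/√69 = 5.00

CI: (48.4 - 5.00, 48.4 + 5.00) = (43.40, 53.40)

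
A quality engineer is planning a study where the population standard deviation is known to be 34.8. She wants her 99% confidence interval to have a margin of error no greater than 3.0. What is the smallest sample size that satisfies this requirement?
n ≥ 893

For margin E ≤ 3.0:
n ≥ (z* · σ / E)²
n ≥ (2.576 · 34.8 / 3.0)²
n ≥ 892.91

Minimum n = 893 (rounding up)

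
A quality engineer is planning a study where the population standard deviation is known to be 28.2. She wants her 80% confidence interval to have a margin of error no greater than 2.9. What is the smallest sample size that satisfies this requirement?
n ≥ 156

For margin E ≤ 2.9:
n ≥ (z* · σ / E)²
n ≥ (1.282 · 28.2 / 2.9)²
n ≥ 155.41

Minimum n = 156 (rounding up)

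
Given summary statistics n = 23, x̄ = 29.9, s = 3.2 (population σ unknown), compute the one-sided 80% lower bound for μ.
μ ≥ 29.33

Lower bound (one-sided):
t* = 0.858 (one-sided for 80%)
Lower bound = x̄ - t* · s/√n = 29.9 - 0.858 · 3.2/√23 = 29.33

We are 80% confident that μ ≥ 29.33.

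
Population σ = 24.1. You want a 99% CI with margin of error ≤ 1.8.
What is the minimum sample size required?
n ≥ 1190

For margin E ≤ 1.8:
n ≥ (z* · σ / E)²
n ≥ (2.576 · 24.1 / 1.8)²
n ≥ 1189.54

Minimum n = 1190 (rounding up)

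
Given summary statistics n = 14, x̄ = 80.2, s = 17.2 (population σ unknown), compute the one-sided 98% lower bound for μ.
μ ≥ 69.71

Lower bound (one-sided):
t* = 2.282 (one-sided for 98%)
Lower bound = x̄ - t* · s/√n = 80.2 - 2.282 · 17.2/√14 = 69.71

We are 98% confident that μ ≥ 69.71.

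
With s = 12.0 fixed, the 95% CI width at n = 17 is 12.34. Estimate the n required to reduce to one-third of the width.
n ≈ 153

CI width ∝ 1/√n
To reduce width by factor 3, need √n to grow by 3 → need 3² = 9 times as many samples.

Current: n = 17, width = 12.34
New: n = 153, width ≈ 3.83

Width reduced by factor of 12.34/3.83 = 3.22.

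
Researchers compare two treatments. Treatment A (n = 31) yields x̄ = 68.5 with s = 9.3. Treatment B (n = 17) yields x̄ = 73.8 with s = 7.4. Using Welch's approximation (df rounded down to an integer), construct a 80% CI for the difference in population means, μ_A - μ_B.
(-8.50, -2.10)

Difference: x̄₁ - x̄₂ = -5.30
SE = √(s₁²/n₁ + s₂²/n₂) = √(9.3²/31 + 7.4²/17) = 2.4518
df = 39.80 → 39 (Welch–Satterthwaite, rounded down)
t* = 1.304

CI: -5.30 ± 1.304 · 2.4518 = -5.30 ± 3.20 = (-8.50, -2.10)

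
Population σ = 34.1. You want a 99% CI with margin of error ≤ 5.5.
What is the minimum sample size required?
n ≥ 256

For margin E ≤ 5.5:
n ≥ (z* · σ / E)²
n ≥ (2.576 · 34.1 / 5.5)²
n ≥ 255.08

Minimum n = 256 (rounding up)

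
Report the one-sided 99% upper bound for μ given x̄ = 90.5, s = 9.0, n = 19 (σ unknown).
μ ≤ 95.77

Upper bound (one-sided):
t* = 2.552 (one-sided for 99%)
Upper bound = x̄ + t* · s/√n = 90.5 + 2.552 · 9.0/√19 = 95.77

We are 99% confident that μ ≤ 95.77.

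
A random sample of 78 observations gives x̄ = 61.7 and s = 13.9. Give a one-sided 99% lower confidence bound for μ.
μ ≥ 57.96

Lower bound (one-sided):
t* = 2.376 (one-sided for 99%)
Lower bound = x̄ - t* · s/√n = 61.7 - 2.376 · 13.9/√78 = 57.96

We are 99% confident that μ ≥ 57.96.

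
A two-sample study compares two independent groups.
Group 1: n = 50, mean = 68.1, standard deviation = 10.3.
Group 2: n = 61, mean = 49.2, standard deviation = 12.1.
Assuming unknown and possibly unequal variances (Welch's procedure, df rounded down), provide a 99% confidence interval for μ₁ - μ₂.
(13.32, 24.48)

Difference: x̄₁ - x̄₂ = 18.90
SE = √(s₁²/n₁ + s₂²/n₂) = √(10.3²/50 + 12.1²/61) = 2.1265
df = 108.83 → 108 (Welch–Satterthwaite, rounded down)
t* = 2.622

CI: 18.90 ± 2.622 · 2.1265 = 18.90 ± 5.58 = (13.32, 24.48)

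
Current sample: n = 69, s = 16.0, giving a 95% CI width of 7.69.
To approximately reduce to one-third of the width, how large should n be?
n ≈ 621

CI width ∝ 1/√n
To reduce width by factor 3, need √n to grow by 3 → need 3² = 9 times as many samples.

Current: n = 69, width = 7.69
New: n = 621, width ≈ 2.52

Width reduced by factor of 7.69/2.52 = 3.05.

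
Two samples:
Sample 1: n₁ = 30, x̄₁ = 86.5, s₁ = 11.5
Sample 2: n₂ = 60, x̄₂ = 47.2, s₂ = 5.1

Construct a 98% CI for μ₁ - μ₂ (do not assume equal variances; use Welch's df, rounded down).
(33.93, 44.67)

Difference: x̄₁ - x̄₂ = 39.30
SE = √(s₁²/n₁ + s₂²/n₂) = √(11.5²/30 + 5.1²/60) = 2.2004
df = 34.82 → 34 (Welch–Satterthwaite, rounded down)
t* = 2.441

CI: 39.30 ± 2.441 · 2.2004 = 39.30 ± 5.37 = (33.93, 44.67)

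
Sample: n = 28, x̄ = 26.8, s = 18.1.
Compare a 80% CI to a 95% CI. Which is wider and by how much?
95% CI is wider by 5.05

df = 27
80% CI: t* = 1.314, (22.31, 31.29), width = 2 · t* · s/√n = 8.99
95% CI: t* = 2.052, (19.78, 33.82), width = 2 · t* · s/√n = 14.04

The 95% CI is wider by 14.04 - 8.99 = 5.05.
Higher confidence requires a wider interval.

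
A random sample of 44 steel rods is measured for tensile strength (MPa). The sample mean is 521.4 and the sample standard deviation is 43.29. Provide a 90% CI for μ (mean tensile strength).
(510.43, 532.37)

t-interval (σ unknown):
df = n - 1 = 43
t* = 1.681 for 90% confidence

Margin of error = t* · s/√n = 1.681 · 43.29/√44 = 10.97

CI: (510.43, 532.37)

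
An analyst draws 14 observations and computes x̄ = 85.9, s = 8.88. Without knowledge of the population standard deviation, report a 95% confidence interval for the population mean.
(80.77, 91.03)

t-interval (σ unknown):
df = n - 1 = 13
t* = 2.160 for 95% confidence

Margin of error = t* · s/√n = 2.160 · 8.88/√14 = 5.13

CI: (80.77, 91.03)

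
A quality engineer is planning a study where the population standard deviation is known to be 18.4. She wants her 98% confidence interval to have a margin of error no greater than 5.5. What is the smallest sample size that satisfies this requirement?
n ≥ 61

For margin E ≤ 5.5:
n ≥ (z* · σ / E)²
n ≥ (2.326 · 18.4 / 5.5)²
n ≥ 60.55

Minimum n = 61 (rounding up)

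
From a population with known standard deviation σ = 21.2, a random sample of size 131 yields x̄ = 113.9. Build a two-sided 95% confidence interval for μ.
(110.27, 117.53)

z-interval (σ known):
z* = 1.960 for 95% confidence

Margin of error = z* · σ/√n = 1.960 · 21.2/√131 = 3.63

CI: (113.9 - 3.63, 113.9 + 3.63) = (110.27, 117.53)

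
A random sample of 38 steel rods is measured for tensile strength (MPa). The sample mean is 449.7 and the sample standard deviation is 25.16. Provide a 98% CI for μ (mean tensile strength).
(439.78, 459.62)

t-interval (σ unknown):
df = n - 1 = 37
t* = 2.431 for 98% confidence

Margin of error = t* · s/√n = 2.431 · 25.16/√38 = 9.92

CI: (439.78, 459.62)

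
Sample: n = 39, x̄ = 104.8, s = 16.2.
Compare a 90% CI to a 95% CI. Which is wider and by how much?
95% CI is wider by 1.75

df = 38
90% CI: t* = 1.686, (100.43, 109.17), width = 2 · t* · s/√n = 8.75
95% CI: t* = 2.024, (99.55, 110.05), width = 2 · t* · s/√n = 10.50

The 95% CI is wider by 10.50 - 8.75 = 1.75.
Higher confidence requires a wider interval.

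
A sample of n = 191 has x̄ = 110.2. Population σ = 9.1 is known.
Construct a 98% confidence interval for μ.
(108.67, 111.73)

z-interval (σ known):
z* = 2.326 for 98% confidence

Margin of error = z* · σ/√n = 2.326 · 9.1/√191 = 1.53

CI: (110.2 - 1.53, 110.2 + 1.53) = (108.67, 111.73)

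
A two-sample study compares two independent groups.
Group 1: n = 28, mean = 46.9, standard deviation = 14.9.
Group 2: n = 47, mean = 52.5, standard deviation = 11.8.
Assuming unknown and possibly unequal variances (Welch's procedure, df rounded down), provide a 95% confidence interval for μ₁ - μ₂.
(-12.24, 1.04)

Difference: x̄₁ - x̄₂ = -5.60
SE = √(s₁²/n₁ + s₂²/n₂) = √(14.9²/28 + 11.8²/47) = 3.3002
df = 47.09 → 47 (Welch–Satterthwaite, rounded down)
t* = 2.012

CI: -5.60 ± 2.012 · 3.3002 = -5.60 ± 6.64 = (-12.24, 1.04)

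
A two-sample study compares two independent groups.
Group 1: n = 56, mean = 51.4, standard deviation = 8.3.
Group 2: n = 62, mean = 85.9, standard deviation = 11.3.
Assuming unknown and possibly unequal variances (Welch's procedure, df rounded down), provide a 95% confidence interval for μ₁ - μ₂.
(-38.09, -30.91)

Difference: x̄₁ - x̄₂ = -34.50
SE = √(s₁²/n₁ + s₂²/n₂) = √(8.3²/56 + 11.3²/62) = 1.8138
df = 111.51 → 111 (Welch–Satterthwaite, rounded down)
t* = 1.982

CI: -34.50 ± 1.982 · 1.8138 = -34.50 ± 3.59 = (-38.09, -30.91)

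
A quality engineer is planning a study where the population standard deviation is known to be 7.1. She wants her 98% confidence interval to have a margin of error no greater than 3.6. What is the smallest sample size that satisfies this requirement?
n ≥ 22

For margin E ≤ 3.6:
n ≥ (z* · σ / E)²
n ≥ (2.326 · 7.1 / 3.6)²
n ≥ 21.04

Minimum n = 22 (rounding up)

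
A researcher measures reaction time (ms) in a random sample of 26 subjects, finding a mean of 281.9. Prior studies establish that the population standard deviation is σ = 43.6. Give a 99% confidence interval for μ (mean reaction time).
(259.87, 303.93)

z-interval (σ known):
z* = 2.576 for 99% confidence

Margin of error = z* · σ/√n = 2.576 · 43.6/√26 = 22.03

CI: (281.9 - 22.03, 281.9 + 22.03) = (259.87, 303.93)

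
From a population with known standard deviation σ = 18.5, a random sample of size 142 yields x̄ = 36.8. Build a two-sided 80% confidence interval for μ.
(34.81, 38.79)

z-interval (σ known):
z* = 1.282 for 80% confidence

Margin of error = z* · σ/√n = 1.282 · 18.5/√142 = 1.99

CI: (36.8 - 1.99, 36.8 + 1.99) = (34.81, 38.79)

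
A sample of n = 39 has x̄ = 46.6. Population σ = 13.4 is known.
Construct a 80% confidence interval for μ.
(43.85, 49.35)

z-interval (σ known):
z* = 1.282 for 80% confidence

Margin of error = z* · σ/√n = 1.282 · 13.4/√39 = 2.75

CI: (46.6 - 2.75, 46.6 + 2.75) = (43.85, 49.35)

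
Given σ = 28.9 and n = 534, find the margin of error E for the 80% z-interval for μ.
Margin of error = 1.60

Margin of error = z* · σ/√n
= 1.282 · 28.9/√534
= 1.282 · 28.9/23.1084
= 1.60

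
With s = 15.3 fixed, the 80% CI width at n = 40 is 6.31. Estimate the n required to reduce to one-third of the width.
n ≈ 360

CI width ∝ 1/√n
To reduce width by factor 3, need √n to grow by 3 → need 3² = 9 times as many samples.

Current: n = 40, width = 6.31
New: n = 360, width ≈ 2.07

Width reduced by factor of 6.31/2.07 = 3.05.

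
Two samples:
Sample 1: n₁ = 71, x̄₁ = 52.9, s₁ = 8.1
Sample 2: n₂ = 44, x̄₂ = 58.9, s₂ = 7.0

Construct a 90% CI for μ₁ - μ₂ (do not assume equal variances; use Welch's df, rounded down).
(-8.37, -3.63)

Difference: x̄₁ - x̄₂ = -6.00
SE = √(s₁²/n₁ + s₂²/n₂) = √(8.1²/71 + 7.0²/44) = 1.4275
df = 101.18 → 101 (Welch–Satterthwaite, rounded down)
t* = 1.660

CI: -6.00 ± 1.660 · 1.4275 = -6.00 ± 2.37 = (-8.37, -3.63)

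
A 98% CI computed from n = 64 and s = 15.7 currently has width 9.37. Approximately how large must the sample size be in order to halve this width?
n ≈ 256

CI width ∝ 1/√n
To reduce width by factor 2, need √n to grow by 2 → need 2² = 4 times as many samples.

Current: n = 64, width = 9.37
New: n = 256, width ≈ 4.59

Width reduced by factor of 9.37/4.59 = 2.04.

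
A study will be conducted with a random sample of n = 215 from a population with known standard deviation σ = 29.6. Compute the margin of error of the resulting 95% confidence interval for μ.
Margin of error = 3.96

Margin of error = z* · σ/√n
= 1.960 · 29.6/√215
= 1.960 · 29.6/14.6629
= 3.96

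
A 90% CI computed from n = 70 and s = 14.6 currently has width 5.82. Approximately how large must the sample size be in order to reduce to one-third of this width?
n ≈ 630

CI width ∝ 1/√n
To reduce width by factor 3, need √n to grow by 3 → need 3² = 9 times as many samples.

Current: n = 70, width = 5.82
New: n = 630, width ≈ 1.92

Width reduced by factor of 5.82/1.92 = 3.03.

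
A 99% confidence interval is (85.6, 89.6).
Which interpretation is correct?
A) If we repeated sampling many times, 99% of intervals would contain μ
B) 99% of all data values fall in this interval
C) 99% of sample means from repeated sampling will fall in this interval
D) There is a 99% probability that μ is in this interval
A

A) Correct — this is the frequentist long-run coverage interpretation.
B) Wrong — a CI is about the parameter μ, not individual data values.
C) Wrong — coverage applies to intervals containing μ, not to future x̄ values.
D) Wrong — μ is fixed; the randomness lives in the interval, not in μ.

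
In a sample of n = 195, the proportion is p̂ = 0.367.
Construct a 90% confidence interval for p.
(0.310, 0.424)

Proportion CI:
SE = √(p̂(1-p̂)/n) = √(0.367 · 0.633 / 195) = 0.03452

z* = 1.645
Margin = z* · SE = 1.645 · 0.03452 = 0.0568

CI: 0.367 ± 0.0568 = (0.310, 0.424)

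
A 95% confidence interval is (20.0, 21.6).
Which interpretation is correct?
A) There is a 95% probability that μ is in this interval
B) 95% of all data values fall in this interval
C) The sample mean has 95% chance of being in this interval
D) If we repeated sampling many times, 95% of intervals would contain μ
D

A) Wrong — μ is fixed; the randomness lives in the interval, not in μ.
B) Wrong — a CI is about the parameter μ, not individual data values.
C) Wrong — x̄ is observed and sits in the interval by construction.
D) Correct — this is the frequentist long-run coverage interpretation.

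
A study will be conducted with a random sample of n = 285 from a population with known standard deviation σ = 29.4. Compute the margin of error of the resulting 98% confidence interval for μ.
Margin of error = 4.05

Margin of error = z* · σ/√n
= 2.326 · 29.4/√285
= 2.326 · 29.4/16.8819
= 4.05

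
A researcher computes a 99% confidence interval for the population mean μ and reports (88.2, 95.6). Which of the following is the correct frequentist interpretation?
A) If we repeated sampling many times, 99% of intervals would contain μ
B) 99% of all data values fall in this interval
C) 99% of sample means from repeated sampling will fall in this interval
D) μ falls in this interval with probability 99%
A

A) Correct — this is the frequentist long-run coverage interpretation.
B) Wrong — a CI is about the parameter μ, not individual data values.
C) Wrong — coverage applies to intervals containing μ, not to future x̄ values.
D) Wrong — μ is fixed; the randomness lives in the interval, not in μ.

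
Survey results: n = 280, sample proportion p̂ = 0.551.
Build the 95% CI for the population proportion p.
(0.493, 0.609)

Proportion CI:
SE = √(p̂(1-p̂)/n) = √(0.551 · 0.449 / 280) = 0.02972

z* = 1.960
Margin = z* · SE = 1.960 · 0.02972 = 0.0583

CI: 0.551 ± 0.0583 = (0.493, 0.609)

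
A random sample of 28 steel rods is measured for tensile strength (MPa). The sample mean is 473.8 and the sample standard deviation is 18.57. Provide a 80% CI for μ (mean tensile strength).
(469.19, 478.41)

t-interval (σ unknown):
df = n - 1 = 27
t* = 1.314 for 80% confidence

Margin of error = t* · s/√n = 1.314 · 18.57/√28 = 4.61

CI: (469.19, 478.41)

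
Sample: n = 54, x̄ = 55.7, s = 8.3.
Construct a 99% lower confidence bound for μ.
μ ≥ 52.99

Lower bound (one-sided):
t* = 2.399 (one-sided for 99%)
Lower bound = x̄ - t* · s/√n = 55.7 - 2.399 · 8.3/√54 = 52.99

We are 99% confident that μ ≥ 52.99.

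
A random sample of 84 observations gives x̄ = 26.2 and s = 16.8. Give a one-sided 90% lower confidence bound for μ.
μ ≥ 23.83

Lower bound (one-sided):
t* = 1.292 (one-sided for 90%)
Lower bound = x̄ - t* · s/√n = 26.2 - 1.292 · 16.8/√84 = 23.83

We are 90% confident that μ ≥ 23.83.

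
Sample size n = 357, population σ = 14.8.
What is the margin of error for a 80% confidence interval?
Margin of error = 1.00

Margin of error = z* · σ/√n
= 1.282 · 14.8/√357
= 1.282 · 14.8/18.8944
= 1.00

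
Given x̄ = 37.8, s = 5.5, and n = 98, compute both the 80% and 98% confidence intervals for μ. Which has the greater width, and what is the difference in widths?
98% CI is wider by 1.20

df = 97
80% CI: t* = 1.290, (37.08, 38.52), width = 2 · t* · s/√n = 1.43
98% CI: t* = 2.365, (36.49, 39.11), width = 2 · t* · s/√n = 2.63

The 98% CI is wider by 2.63 - 1.43 = 1.20.
Higher confidence requires a wider interval.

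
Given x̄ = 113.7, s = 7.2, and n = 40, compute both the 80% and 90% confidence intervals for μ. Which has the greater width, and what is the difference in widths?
90% CI is wider by 0.87

df = 39
80% CI: t* = 1.304, (112.22, 115.18), width = 2 · t* · s/√n = 2.97
90% CI: t* = 1.685, (111.78, 115.62), width = 2 · t* · s/√n = 3.84

The 90% CI is wider by 3.84 - 2.97 = 0.87.
Higher confidence requires a wider interval.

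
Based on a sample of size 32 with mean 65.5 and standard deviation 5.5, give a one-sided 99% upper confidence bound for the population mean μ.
μ ≤ 67.88

Upper bound (one-sided):
t* = 2.453 (one-sided for 99%)
Upper bound = x̄ + t* · s/√n = 65.5 + 2.453 · 5.5/√32 = 67.88

We are 99% confident that μ ≤ 67.88.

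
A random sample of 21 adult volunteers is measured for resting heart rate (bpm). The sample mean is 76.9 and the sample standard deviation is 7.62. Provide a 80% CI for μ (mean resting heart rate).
(74.70, 79.10)

t-interval (σ unknown):
df = n - 1 = 20
t* = 1.325 for 80% confidence

Margin of error = t* · s/√n = 1.325 · 7.62/√21 = 2.20

CI: (74.70, 79.10)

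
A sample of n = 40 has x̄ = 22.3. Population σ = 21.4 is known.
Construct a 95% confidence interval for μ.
(15.67, 28.93)

z-interval (σ known):
z* = 1.960 for 95% confidence

Margin of error = z* · σ/√n = 1.960 · 21.4/√40 = 6.63

CI: (22.3 - 6.63, 22.3 + 6.63) = (15.67, 28.93)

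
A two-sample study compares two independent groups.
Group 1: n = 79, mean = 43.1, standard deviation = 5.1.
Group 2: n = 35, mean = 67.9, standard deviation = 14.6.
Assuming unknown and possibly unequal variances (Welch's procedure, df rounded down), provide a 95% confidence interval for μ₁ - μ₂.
(-29.93, -19.67)

Difference: x̄₁ - x̄₂ = -24.80
SE = √(s₁²/n₁ + s₂²/n₂) = √(5.1²/79 + 14.6²/35) = 2.5337
df = 37.73 → 37 (Welch–Satterthwaite, rounded down)
t* = 2.026

CI: -24.80 ± 2.026 · 2.5337 = -24.80 ± 5.13 = (-29.93, -19.67)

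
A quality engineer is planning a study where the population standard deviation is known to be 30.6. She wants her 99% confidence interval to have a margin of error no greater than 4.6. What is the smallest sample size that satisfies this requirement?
n ≥ 294

For margin E ≤ 4.6:
n ≥ (z* · σ / E)²
n ≥ (2.576 · 30.6 / 4.6)²
n ≥ 293.64

Minimum n = 294 (rounding up)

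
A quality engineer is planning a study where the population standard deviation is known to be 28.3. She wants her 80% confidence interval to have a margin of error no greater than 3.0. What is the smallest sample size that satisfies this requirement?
n ≥ 147

For margin E ≤ 3.0:
n ≥ (z* · σ / E)²
n ≥ (1.282 · 28.3 / 3.0)²
n ≥ 146.25

Minimum n = 147 (rounding up)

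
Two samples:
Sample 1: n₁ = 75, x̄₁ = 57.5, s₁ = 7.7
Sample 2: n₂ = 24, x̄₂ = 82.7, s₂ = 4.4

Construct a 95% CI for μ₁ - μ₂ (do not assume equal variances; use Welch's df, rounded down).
(-27.72, -22.68)

Difference: x̄₁ - x̄₂ = -25.20
SE = √(s₁²/n₁ + s₂²/n₂) = √(7.7²/75 + 4.4²/24) = 1.2638
df = 69.44 → 69 (Welch–Satterthwaite, rounded down)
t* = 1.995

CI: -25.20 ± 1.995 · 1.2638 = -25.20 ± 2.52 = (-27.72, -22.68)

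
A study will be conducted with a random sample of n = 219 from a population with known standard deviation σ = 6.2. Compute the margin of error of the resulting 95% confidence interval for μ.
Margin of error = 0.82

Margin of error = z* · σ/√n
= 1.960 · 6.2/√219
= 1.960 · 6.2/14.7986
= 0.82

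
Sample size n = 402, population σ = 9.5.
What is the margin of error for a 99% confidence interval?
Margin of error = 1.22

Margin of error = z* · σ/√n
= 2.576 · 9.5/√402
= 2.576 · 9.5/20.0499
= 1.22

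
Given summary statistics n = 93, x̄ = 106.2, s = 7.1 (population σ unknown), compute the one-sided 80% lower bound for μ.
μ ≥ 105.58

Lower bound (one-sided):
t* = 0.846 (one-sided for 80%)
Lower bound = x̄ - t* · s/√n = 106.2 - 0.846 · 7.1/√93 = 105.58

We are 80% confident that μ ≥ 105.58.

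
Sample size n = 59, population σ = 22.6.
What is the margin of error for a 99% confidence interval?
Margin of error = 7.58

Margin of error = z* · σ/√n
= 2.576 · 22.6/√59
= 2.576 · 22.6/7.6811
= 7.58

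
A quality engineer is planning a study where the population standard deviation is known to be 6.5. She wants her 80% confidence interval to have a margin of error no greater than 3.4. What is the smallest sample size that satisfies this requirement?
n ≥ 7

For margin E ≤ 3.4:
n ≥ (z* · σ / E)²
n ≥ (1.282 · 6.5 / 3.4)²
n ≥ 6.01

Minimum n = 7 (rounding up)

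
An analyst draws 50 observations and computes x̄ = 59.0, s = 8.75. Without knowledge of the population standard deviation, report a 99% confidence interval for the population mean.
(55.68, 62.32)

t-interval (σ unknown):
df = n - 1 = 49
t* = 2.680 for 99% confidence

Margin of error = t* · s/√n = 2.680 · 8.75/√50 = 3.32

CI: (55.68, 62.32)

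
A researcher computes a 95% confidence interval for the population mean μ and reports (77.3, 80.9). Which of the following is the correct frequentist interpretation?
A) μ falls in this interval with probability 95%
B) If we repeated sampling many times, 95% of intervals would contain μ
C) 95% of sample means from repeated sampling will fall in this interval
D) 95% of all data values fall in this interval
B

A) Wrong — μ is fixed; the randomness lives in the interval, not in μ.
B) Correct — this is the frequentist long-run coverage interpretation.
C) Wrong — coverage applies to intervals containing μ, not to future x̄ values.
D) Wrong — a CI is about the parameter μ, not individual data values.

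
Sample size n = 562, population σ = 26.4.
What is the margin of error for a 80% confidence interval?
Margin of error = 1.43

Margin of error = z* · σ/√n
= 1.282 · 26.4/√562
= 1.282 · 26.4/23.7065
= 1.43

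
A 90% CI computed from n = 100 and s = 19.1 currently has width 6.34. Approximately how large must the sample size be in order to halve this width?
n ≈ 400

CI width ∝ 1/√n
To reduce width by factor 2, need √n to grow by 2 → need 2² = 4 times as many samples.

Current: n = 100, width = 6.34
New: n = 400, width ≈ 3.15

Width reduced by factor of 6.34/3.15 = 2.01.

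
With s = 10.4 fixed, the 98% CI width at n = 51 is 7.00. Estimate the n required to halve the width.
n ≈ 204

CI width ∝ 1/√n
To reduce width by factor 2, need √n to grow by 2 → need 2² = 4 times as many samples.

Current: n = 51, width = 7.00
New: n = 204, width ≈ 3.42

Width reduced by factor of 7.00/3.42 = 2.05.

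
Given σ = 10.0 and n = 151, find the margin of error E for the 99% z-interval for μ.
Margin of error = 2.10

Margin of error = z* · σ/√n
= 2.576 · 10.0/√151
= 2.576 · 10.0/12.2882
= 2.10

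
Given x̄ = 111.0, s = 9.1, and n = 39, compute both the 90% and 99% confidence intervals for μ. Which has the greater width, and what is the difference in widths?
99% CI is wider by 2.99

df = 38
90% CI: t* = 1.686, (108.54, 113.46), width = 2 · t* · s/√n = 4.91
99% CI: t* = 2.712, (107.05, 114.95), width = 2 · t* · s/√n = 7.90

The 99% CI is wider by 7.90 - 4.91 = 2.99.
Higher confidence requires a wider interval.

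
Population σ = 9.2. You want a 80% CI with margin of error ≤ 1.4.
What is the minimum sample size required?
n ≥ 71

For margin E ≤ 1.4:
n ≥ (z* · σ / E)²
n ≥ (1.282 · 9.2 / 1.4)²
n ≥ 70.97

Minimum n = 71 (rounding up)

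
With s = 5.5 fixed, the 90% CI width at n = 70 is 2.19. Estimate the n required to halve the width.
n ≈ 280

CI width ∝ 1/√n
To reduce width by factor 2, need √n to grow by 2 → need 2² = 4 times as many samples.

Current: n = 70, width = 2.19
New: n = 280, width ≈ 1.08

Width reduced by factor of 2.19/1.08 = 2.03.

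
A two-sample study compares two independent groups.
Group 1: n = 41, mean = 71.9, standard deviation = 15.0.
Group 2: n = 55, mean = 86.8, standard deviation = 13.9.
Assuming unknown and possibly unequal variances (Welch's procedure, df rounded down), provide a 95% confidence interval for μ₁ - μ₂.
(-20.87, -8.93)

Difference: x̄₁ - x̄₂ = -14.90
SE = √(s₁²/n₁ + s₂²/n₂) = √(15.0²/41 + 13.9²/55) = 3.0001
df = 82.55 → 82 (Welch–Satterthwaite, rounded down)
t* = 1.989

CI: -14.90 ± 1.989 · 3.0001 = -14.90 ± 5.97 = (-20.87, -8.93)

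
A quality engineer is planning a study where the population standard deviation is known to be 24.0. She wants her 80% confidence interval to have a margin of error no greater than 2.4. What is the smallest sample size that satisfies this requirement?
n ≥ 165

For margin E ≤ 2.4:
n ≥ (z* · σ / E)²
n ≥ (1.282 · 24.0 / 2.4)²
n ≥ 164.35

Minimum n = 165 (rounding up)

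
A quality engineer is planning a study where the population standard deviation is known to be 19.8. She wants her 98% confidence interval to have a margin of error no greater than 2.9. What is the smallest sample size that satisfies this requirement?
n ≥ 253

For margin E ≤ 2.9:
n ≥ (z* · σ / E)²
n ≥ (2.326 · 19.8 / 2.9)²
n ≥ 252.21

Minimum n = 253 (rounding up)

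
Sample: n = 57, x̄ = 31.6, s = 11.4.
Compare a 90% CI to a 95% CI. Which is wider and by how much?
95% CI is wider by 1.00

df = 56
90% CI: t* = 1.673, (29.07, 34.13), width = 2 · t* · s/√n = 5.05
95% CI: t* = 2.003, (28.58, 34.62), width = 2 · t* · s/√n = 6.05

The 95% CI is wider by 6.05 - 5.05 = 1.00.
Higher confidence requires a wider interval.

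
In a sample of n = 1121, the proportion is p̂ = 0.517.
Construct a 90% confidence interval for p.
(0.492, 0.542)

Proportion CI:
SE = √(p̂(1-p̂)/n) = √(0.517 · 0.483 / 1121) = 0.01493

z* = 1.645
Margin = z* · SE = 1.645 · 0.01493 = 0.0246

CI: 0.517 ± 0.0246 = (0.492, 0.542)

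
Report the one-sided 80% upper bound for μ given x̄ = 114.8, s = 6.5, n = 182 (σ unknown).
μ ≤ 115.21

Upper bound (one-sided):
t* = 0.844 (one-sided for 80%)
Upper bound = x̄ + t* · s/√n = 114.8 + 0.844 · 6.5/√182 = 115.21

We are 80% confident that μ ≤ 115.21.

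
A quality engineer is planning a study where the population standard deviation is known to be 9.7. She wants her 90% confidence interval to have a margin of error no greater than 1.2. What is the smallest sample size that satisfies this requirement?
n ≥ 177

For margin E ≤ 1.2:
n ≥ (z* · σ / E)²
n ≥ (1.645 · 9.7 / 1.2)²
n ≥ 176.81

Minimum n = 177 (rounding up)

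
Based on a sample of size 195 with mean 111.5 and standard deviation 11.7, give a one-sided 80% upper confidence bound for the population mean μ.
μ ≤ 112.21

Upper bound (one-sided):
t* = 0.843 (one-sided for 80%)
Upper bound = x̄ + t* · s/√n = 111.5 + 0.843 · 11.7/√195 = 112.21

We are 80% confident that μ ≤ 112.21.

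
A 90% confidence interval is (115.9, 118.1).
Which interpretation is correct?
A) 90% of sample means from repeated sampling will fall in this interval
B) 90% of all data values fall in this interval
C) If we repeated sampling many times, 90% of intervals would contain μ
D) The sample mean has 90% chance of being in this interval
C

A) Wrong — coverage applies to intervals containing μ, not to future x̄ values.
B) Wrong — a CI is about the parameter μ, not individual data values.
C) Correct — this is the frequentist long-run coverage interpretation.
D) Wrong — x̄ is observed and sits in the interval by construction.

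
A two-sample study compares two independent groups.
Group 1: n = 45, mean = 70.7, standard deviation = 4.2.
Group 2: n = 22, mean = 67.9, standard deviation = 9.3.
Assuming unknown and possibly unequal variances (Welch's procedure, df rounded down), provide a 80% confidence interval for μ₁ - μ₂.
(0.06, 5.54)

Difference: x̄₁ - x̄₂ = 2.80
SE = √(s₁²/n₁ + s₂²/n₂) = √(4.2²/45 + 9.3²/22) = 2.0793
df = 25.28 → 25 (Welch–Satterthwaite, rounded down)
t* = 1.316

CI: 2.80 ± 1.316 · 2.0793 = 2.80 ± 2.74 = (0.06, 5.54)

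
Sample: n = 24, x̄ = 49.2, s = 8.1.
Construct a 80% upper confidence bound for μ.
μ ≤ 50.62

Upper bound (one-sided):
t* = 0.858 (one-sided for 80%)
Upper bound = x̄ + t* · s/√n = 49.2 + 0.858 · 8.1/√24 = 50.62

We are 80% confident that μ ≤ 50.62.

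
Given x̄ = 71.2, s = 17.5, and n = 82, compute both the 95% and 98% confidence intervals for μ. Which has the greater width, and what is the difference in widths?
98% CI is wider by 1.48

df = 81
95% CI: t* = 1.990, (67.35, 75.05), width = 2 · t* · s/√n = 7.69
98% CI: t* = 2.373, (66.61, 75.79), width = 2 · t* · s/√n = 9.17

The 98% CI is wider by 9.17 - 7.69 = 1.48.
Higher confidence requires a wider interval.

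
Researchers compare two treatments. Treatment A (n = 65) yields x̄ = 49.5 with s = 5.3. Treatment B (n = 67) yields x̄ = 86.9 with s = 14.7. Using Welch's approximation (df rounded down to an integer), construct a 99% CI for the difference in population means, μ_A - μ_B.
(-42.44, -32.36)

Difference: x̄₁ - x̄₂ = -37.40
SE = √(s₁²/n₁ + s₂²/n₂) = √(5.3²/65 + 14.7²/67) = 1.9124
df = 83.33 → 83 (Welch–Satterthwaite, rounded down)
t* = 2.636

CI: -37.40 ± 2.636 · 1.9124 = -37.40 ± 5.04 = (-42.44, -32.36)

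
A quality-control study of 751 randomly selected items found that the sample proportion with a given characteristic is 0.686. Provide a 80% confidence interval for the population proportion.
(0.664, 0.708)

Proportion CI:
SE = √(p̂(1-p̂)/n) = √(0.686 · 0.314 / 751) = 0.01694

z* = 1.282
Margin = z* · SE = 1.282 · 0.01694 = 0.0217

CI: 0.686 ± 0.0217 = (0.664, 0.708)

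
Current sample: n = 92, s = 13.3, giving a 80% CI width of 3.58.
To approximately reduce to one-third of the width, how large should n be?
n ≈ 828

CI width ∝ 1/√n
To reduce width by factor 3, need √n to grow by 3 → need 3² = 9 times as many samples.

Current: n = 92, width = 3.58
New: n = 828, width ≈ 1.19

Width reduced by factor of 3.58/1.19 = 3.01.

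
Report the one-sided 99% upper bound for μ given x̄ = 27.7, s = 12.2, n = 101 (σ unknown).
μ ≤ 30.57

Upper bound (one-sided):
t* = 2.364 (one-sided for 99%)
Upper bound = x̄ + t* · s/√n = 27.7 + 2.364 · 12.2/√101 = 30.57

We are 99% confident that μ ≤ 30.57.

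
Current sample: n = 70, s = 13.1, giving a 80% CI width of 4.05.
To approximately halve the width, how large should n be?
n ≈ 280

CI width ∝ 1/√n
To reduce width by factor 2, need √n to grow by 2 → need 2² = 4 times as many samples.

Current: n = 70, width = 4.05
New: n = 280, width ≈ 2.01

Width reduced by factor of 4.05/2.01 = 2.01.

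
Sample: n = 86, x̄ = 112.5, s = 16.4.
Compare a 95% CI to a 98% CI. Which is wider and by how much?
98% CI is wider by 1.36

df = 85
95% CI: t* = 1.988, (108.98, 116.02), width = 2 · t* · s/√n = 7.03
98% CI: t* = 2.371, (108.31, 116.69), width = 2 · t* · s/√n = 8.39

The 98% CI is wider by 8.39 - 7.03 = 1.36.
Higher confidence requires a wider interval.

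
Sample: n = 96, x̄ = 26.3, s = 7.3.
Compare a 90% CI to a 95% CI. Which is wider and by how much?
95% CI is wider by 0.48

df = 95
90% CI: t* = 1.661, (25.06, 27.54), width = 2 · t* · s/√n = 2.48
95% CI: t* = 1.985, (24.82, 27.78), width = 2 · t* · s/√n = 2.96

The 95% CI is wider by 2.96 - 2.48 = 0.48.
Higher confidence requires a wider interval.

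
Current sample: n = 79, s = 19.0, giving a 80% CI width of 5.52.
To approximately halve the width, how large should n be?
n ≈ 316

CI width ∝ 1/√n
To reduce width by factor 2, need √n to grow by 2 → need 2² = 4 times as many samples.

Current: n = 79, width = 5.52
New: n = 316, width ≈ 2.74

Width reduced by factor of 5.52/2.74 = 2.01.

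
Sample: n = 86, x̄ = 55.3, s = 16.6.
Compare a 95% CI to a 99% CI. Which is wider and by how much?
99% CI is wider by 2.31

df = 85
95% CI: t* = 1.988, (51.74, 58.86), width = 2 · t* · s/√n = 7.12
99% CI: t* = 2.635, (50.58, 60.02), width = 2 · t* · s/√n = 9.43

The 99% CI is wider by 9.43 - 7.12 = 2.31.
Higher confidence requires a wider interval.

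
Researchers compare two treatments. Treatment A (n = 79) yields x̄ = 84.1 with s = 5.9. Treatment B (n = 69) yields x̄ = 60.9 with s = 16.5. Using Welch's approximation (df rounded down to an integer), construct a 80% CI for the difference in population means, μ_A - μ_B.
(20.49, 25.91)

Difference: x̄₁ - x̄₂ = 23.20
SE = √(s₁²/n₁ + s₂²/n₂) = √(5.9²/79 + 16.5²/69) = 2.0943
df = 83.13 → 83 (Welch–Satterthwaite, rounded down)
t* = 1.292

CI: 23.20 ± 1.292 · 2.0943 = 23.20 ± 2.71 = (20.49, 25.91)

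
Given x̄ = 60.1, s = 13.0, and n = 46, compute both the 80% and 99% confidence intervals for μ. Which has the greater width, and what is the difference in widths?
99% CI is wider by 5.32

df = 45
80% CI: t* = 1.301, (57.61, 62.59), width = 2 · t* · s/√n = 4.99
99% CI: t* = 2.690, (54.94, 65.26), width = 2 · t* · s/√n = 10.31

The 99% CI is wider by 10.31 - 4.99 = 5.32.
Higher confidence requires a wider interval.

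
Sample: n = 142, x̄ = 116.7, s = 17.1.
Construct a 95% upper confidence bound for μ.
μ ≤ 119.08

Upper bound (one-sided):
t* = 1.656 (one-sided for 95%)
Upper bound = x̄ + t* · s/√n = 116.7 + 1.656 · 17.1/√142 = 119.08

We are 95% confident that μ ≤ 119.08.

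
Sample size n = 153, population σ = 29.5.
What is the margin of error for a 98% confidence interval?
Margin of error = 5.55

Margin of error = z* · σ/√n
= 2.326 · 29.5/√153
= 2.326 · 29.5/12.3693
= 5.55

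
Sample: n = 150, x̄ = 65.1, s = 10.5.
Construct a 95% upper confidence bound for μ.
μ ≤ 66.52

Upper bound (one-sided):
t* = 1.655 (one-sided for 95%)
Upper bound = x̄ + t* · s/√n = 65.1 + 1.655 · 10.5/√150 = 66.52

We are 95% confident that μ ≤ 66.52.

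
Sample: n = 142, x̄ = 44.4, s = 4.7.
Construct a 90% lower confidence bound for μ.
μ ≥ 43.89

Lower bound (one-sided):
t* = 1.288 (one-sided for 90%)
Lower bound = x̄ - t* · s/√n = 44.4 - 1.288 · 4.7/√142 = 43.89

We are 90% confident that μ ≥ 43.89.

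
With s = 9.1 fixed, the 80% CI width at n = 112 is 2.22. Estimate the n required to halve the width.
n ≈ 448

CI width ∝ 1/√n
To reduce width by factor 2, need √n to grow by 2 → need 2² = 4 times as many samples.

Current: n = 112, width = 2.22
New: n = 448, width ≈ 1.10

Width reduced by factor of 2.22/1.10 = 2.02.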